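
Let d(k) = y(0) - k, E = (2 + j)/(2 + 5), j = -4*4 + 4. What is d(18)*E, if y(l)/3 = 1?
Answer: 150/7 ≈ 21.429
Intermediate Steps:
j = -12 (j = -16 + 4 = -12)
y(l) = 3 (y(l) = 3*1 = 3)
E = -10/7 (E = (2 - 12)/(2 + 5) = -10/7 ≈ -1.4286)
d(k) = 3 - k
d(18)*E = (3 - 1*18)*(-10/7) = (3 - 18)*(-10/7) = -15*(-10/7) = 150/7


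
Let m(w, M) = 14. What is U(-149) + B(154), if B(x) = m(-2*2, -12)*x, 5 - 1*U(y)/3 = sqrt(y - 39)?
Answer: 2171 - 6*I*sqrt(47) ≈ 2171.0 - 41.134*I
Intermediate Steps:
U(y) = 15 - 3*sqrt(-39 + y) (U(y) = 15 - 3*sqrt(y - 39) = 15 - 3*sqrt(-39 + y))
B(x) = 14*x
U(-149) + B(154) = (15 - 3*sqrt(-39 - 149)) + 14*154 = (15 - 6*I*sqrt(47)) + 2156 = 2171 - 6*I*sqrt(47)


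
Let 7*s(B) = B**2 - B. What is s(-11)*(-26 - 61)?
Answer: -11484/7 ≈ -1640.6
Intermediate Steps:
s(B) = -B/7 + B**2/7 (s(B) = (B**2 - B)/7 = -B/7 + B**2/7)
s(-11)*(-26 - 61) = ((1/7)*(-11)*(-1 - 11))*(-26 - 61) = ((1/7)*(-11)*(-12))*(-87) = (132/7)*(-87) = -11484/7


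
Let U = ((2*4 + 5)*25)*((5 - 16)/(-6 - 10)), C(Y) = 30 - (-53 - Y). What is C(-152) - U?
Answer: -4679/16 ≈ -292.44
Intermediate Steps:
C(Y) = 83 + Y (C(Y) = 30 + (53 + Y) = 83 + Y)
U = 3575/16 (U = ((8 + 5)*25)*(-11/(-16)) = (13*25)*(-11*(-1/16)) = 325*(11/16) = 3575/16 ≈ 223.44)
C(-152) - U = (83 - 152) - 1*3575/16 = -69 - 3575/16 = -4679/16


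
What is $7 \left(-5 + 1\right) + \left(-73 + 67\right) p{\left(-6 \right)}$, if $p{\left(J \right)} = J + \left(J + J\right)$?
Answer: $80$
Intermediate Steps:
$p{\left(J \right)} = 3 J$ ($p{\left(J \right)} = J + 2 J = 3 J$)
$7 \left(-5 + 1\right) + \left(-73 + 67\right) p{\left(-6 \right)} = 7 \left(-5 + 1\right) + \left(-73 + 67\right) 3 \left(-6\right) = 7 \left(-4\right) - -108 = -28 + 108 = 80$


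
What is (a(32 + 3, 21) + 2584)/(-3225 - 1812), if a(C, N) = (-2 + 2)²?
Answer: -2584/5037 ≈ -0.51300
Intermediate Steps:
a(C, N) = 0 (a(C, N) = 0² = 0)
(a(32 + 3, 21) + 2584)/(-3225 - 1812) = (0 + 2584)/(-3225 - 1812) = 2584/(-5037) = 2584*(-1/5037) = -2584/5037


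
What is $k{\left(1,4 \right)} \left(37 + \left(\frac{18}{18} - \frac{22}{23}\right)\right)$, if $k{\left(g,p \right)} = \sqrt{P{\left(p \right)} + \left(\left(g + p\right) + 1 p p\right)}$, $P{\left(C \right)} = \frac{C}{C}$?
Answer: $\frac{852 \sqrt{22}}{23} \approx 173.75$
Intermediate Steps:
$P{\left(C \right)} = 1$
$k{\left(g,p \right)} = \sqrt{1 + g + p + p^{2}}$ ($k{\left(g,p \right)} = \sqrt{1 + \left(\left(g + p\right) + 1 p p\right)} = \sqrt{1 + \left(\left(g + p\right) + p p\right)} = \sqrt{1 + \left(\left(g + p\right) + p^{2}\right)} = \sqrt{1 + \left(g + p + p^{2}\right)} = \sqrt{1 + g + p + p^{2}}$)
$k{\left(1,4 \right)} \left(37 + \left(\frac{18}{18} - \frac{22}{23}\right)\right) = \sqrt{1 + 1 + 4 + 4^{2}} \left(37 + \left(\frac{18}{18} - \frac{22}{23}\right)\right) = \sqrt{1 + 1 + 4 + 16} \left(37 + \left(18 \cdot \frac{1}{18} - \frac{22}{23}\right)\right) = \sqrt{22} \left(37 + \left(1 - \frac{22}{23}\right)\right) = \sqrt{22} \left(37 + \frac{1}{23}\right) = \sqrt{22} \cdot \frac{852}{23} = \frac{852 \sqrt{22}}{23}$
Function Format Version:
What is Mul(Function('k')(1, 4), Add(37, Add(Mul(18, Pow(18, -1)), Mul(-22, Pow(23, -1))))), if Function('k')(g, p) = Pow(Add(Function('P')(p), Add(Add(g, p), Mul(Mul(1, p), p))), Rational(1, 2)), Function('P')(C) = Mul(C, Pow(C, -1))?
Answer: Mul(Rational(852, 23), Pow(22, Rational(1, 2))) ≈ 173.75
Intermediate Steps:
Function('P')(C) = 1
Function('k')(g, p) = Pow(Add(1, g, p, Pow(p, 2)), Rational(1, 2)) (Function('k')(g, p) = Pow(Add(1, Add(Add(g, p), Mul(Mul(1, p), p))), Rational(1, 2)) = Pow(Add(1, Add(Add(g, p), Mul(p, p))), Rational(1, 2)) = Pow(Add(1, Add(Add(g, p), Pow(p, 2))), Rational(1, 2)) = Pow(Add(1, Add(g, p, Pow(p, 2))), Rational(1, 2)) = Pow(Add(1, g, p, Pow(p, 2)), Rational(1, 2)))
Mul(Function('k')(1, 4), Add(37, Add(Mul(18, Pow(18, -1)), Mul(-22, Pow(23, -1))))) = Mul(Pow(Add(1, 1, 4, Pow(4, 2)), Rational(1, 2)), Add(37, Add(Mul(18, Pow(18, -1)), Mul(-22, Pow(23, -1))))) = Mul(Pow(Add(1, 1, 4, 16), Rational(1, 2)), Add(37, Add(Mul(18, Rational(1, 18)), Mul(-22, Rational(1, 23))))) = Mul(Pow(22, Rational(1, 2)), Add(37, Add(1, Rational(-22, 23)))) = Mul(Pow(22, Rational(1, 2)), Add(37, Rational(1, 23))) = Mul(Pow(22, Rational(1, 2)), Rational(852, 23)) = Mul(Rational(852, 23), Pow(22, Rational(1, 2)))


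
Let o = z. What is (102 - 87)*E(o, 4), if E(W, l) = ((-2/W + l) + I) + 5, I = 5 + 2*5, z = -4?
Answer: 735/2 ≈ 367.50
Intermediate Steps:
o = -4
I = 15 (I = 5 + 10 = 15)
E(W, l) = 20 + l - 2/W (E(W, l) = ((-2/W + l) + 15) + 5 = ((l - 2/W) + 15) + 5 = (15 + l - 2/W) + 5 = 20 + l - 2/W)
(102 - 87)*E(o, 4) = (102 - 87)*(20 + 4 - 2/(-4)) = 15*(20 + 4 - 2*(-¼)) = 15*(20 + 4 + ½) = 15*(49/2) = 735/2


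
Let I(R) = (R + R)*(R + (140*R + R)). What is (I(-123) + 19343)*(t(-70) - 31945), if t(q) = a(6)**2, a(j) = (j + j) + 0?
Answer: -137252448179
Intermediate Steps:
a(j) = 2*j (a(j) = 2*j + 0 = 2*j)
I(R) = 284*R**2 (I(R) = (2*R)*(R + 141*R) = (2*R)*(142*R) = 284*R**2)
t(q) = 144 (t(q) = (2*6)**2 = 12**2 = 144)
(I(-123) + 19343)*(t(-70) - 31945) = (284*(-123)**2 + 19343)*(144 - 31945) = (284*15129 + 19343)*(-31801) = (4296636 + 19343)*(-31801) = 4315979*(-31801) = -137252448179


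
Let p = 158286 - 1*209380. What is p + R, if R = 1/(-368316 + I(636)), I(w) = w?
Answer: -18786241921/367680 ≈ -51094.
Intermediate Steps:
p = -51094 (p = 158286 - 209380 = -51094)
R = -1/367680 (R = 1/(-368316 + 636) = 1/(-367680) = -1/367680 ≈ -2.7198e-6)
p + R = -51094 - 1/367680 = -18786241921/367680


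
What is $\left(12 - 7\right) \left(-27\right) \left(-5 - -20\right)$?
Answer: $-2025$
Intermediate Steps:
$\left(12 - 7\right) \left(-27\right) \left(-5 - -20\right) = \left(12 - 7\right) \left(-27\right) \left(-5 + 20\right) = 5 \left(-27\right) 15 = \left(-135\right) 15 = -2025$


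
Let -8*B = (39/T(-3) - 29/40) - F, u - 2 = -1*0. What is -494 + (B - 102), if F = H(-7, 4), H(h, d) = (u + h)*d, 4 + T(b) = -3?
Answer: -1338877/2240 ≈ -597.71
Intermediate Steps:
u = 2 (u = 2 - 1*0 = 2 + 0 = 2)
T(b) = -7 (T(b) = -4 - 3 = -7)
H(h, d) = d*(2 + h) (H(h, d) = (2 + h)*d = d*(2 + h))
F = -20 (F = 4*(2 - 7) = 4*(-5) = -20)
B = -3837/2240 (B = -((39/(-7) - 29/40) - 1*(-20))/8 = -((39*(-⅐) - 29*1/40) + 20)/8 = -((-39/7 - 29/40) + 20)/8 = -(-1763/280 + 20)/8 = -⅛*3837/280 = -3837/2240 ≈ -1.7129)
-494 + (B - 102) = -494 + (-3837/2240 - 102) = -494 - 232317/2240 = -1338877/2240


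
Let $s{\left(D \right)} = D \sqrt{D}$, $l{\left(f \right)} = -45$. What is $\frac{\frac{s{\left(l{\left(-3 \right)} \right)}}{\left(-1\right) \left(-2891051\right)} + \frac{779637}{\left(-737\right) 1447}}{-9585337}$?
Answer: $\frac{779637}{10222177204943} + \frac{135 i \sqrt{5}}{27711698119187} \approx 7.6269 \cdot 10^{-8} + 1.0893 \cdot 10^{-11} i$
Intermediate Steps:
$s{\left(D \right)} = D^{\frac{3}{2}}$
$\frac{\frac{s{\left(l{\left(-3 \right)} \right)}}{\left(-1\right) \left(-2891051\right)} + \frac{779637}{\left(-737\right) 1447}}{-9585337} = \frac{\frac{\left(-45\right)^{\frac{3}{2}}}{\left(-1\right) \left(-2891051\right)} + \frac{779637}{\left(-737\right) 1447}}{-9585337} = \left(\frac{\left(-135\right) i \sqrt{5}}{2891051} + \frac{779637}{-1066439}\right) \left(- \frac{1}{9585337}\right) = \left(- 135 i \sqrt{5} \cdot \frac{1}{2891051} + 779637 \left(- \frac{1}{1066439}\right)\right) \left(- \frac{1}{9585337}\right) = \left(- \frac{135 i \sqrt{5}}{2891051} - \frac{779637}{1066439}\right) \left(- \frac{1}{9585337}\right) = \left(- \frac{779637}{1066439} - \frac{135 i \sqrt{5}}{2891051}\right) \left(- \frac{1}{9585337}\right) = \frac{779637}{10222177204943} + \frac{135 i \sqrt{5}}{27711698119187}$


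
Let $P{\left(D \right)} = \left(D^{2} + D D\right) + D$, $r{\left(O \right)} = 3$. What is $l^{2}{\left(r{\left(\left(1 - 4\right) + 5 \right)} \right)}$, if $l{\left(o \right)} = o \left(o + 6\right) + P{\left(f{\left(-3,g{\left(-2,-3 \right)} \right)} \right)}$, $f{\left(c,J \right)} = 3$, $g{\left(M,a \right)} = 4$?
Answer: $2304$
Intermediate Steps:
$P{\left(D \right)} = D + 2 D^{2}$ ($P{\left(D \right)} = \left(D^{2} + D^{2}\right) + D = 2 D^{2} + D = D + 2 D^{2}$)
$l{\left(o \right)} = 21 + o \left(6 + o\right)$ ($l{\left(o \right)} = o \left(o + 6\right) + 3 \left(1 + 2 \cdot 3\right) = o \left(6 + o\right) + 3 \left(1 + 6\right) = o \left(6 + o\right) + 3 \cdot 7 = o \left(6 + o\right) + 21 = 21 + o \left(6 + o\right)$)
$l^{2}{\left(r{\left(\left(1 - 4\right) + 5 \right)} \right)} = \left(21 + 3^{2} + 6 \cdot 3\right)^{2} = \left(21 + 9 + 18\right)^{2} = 48^{2} = 2304$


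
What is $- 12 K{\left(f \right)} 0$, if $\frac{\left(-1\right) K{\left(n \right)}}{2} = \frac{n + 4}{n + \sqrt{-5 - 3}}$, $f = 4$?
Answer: $0$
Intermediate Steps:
$K{\left(n \right)} = - \frac{2 \left(4 + n\right)}{n + 2 i \sqrt{2}}$ ($K{\left(n \right)} = - 2 \frac{n + 4}{n + \sqrt{-5 - 3}} = - 2 \frac{4 + n}{n + \sqrt{-8}} = - 2 \frac{4 + n}{n + 2 i \sqrt{2}} = - \frac{2 \left(4 + n\right)}{n + 2 i \sqrt{2}}$)
$- 12 K{\left(f \right)} 0 = - 12 \frac{2 \left(-4 - 4\right)}{4 + 2 i \sqrt{2}} \cdot 0 = - 12 \cdot 2 \frac{1}{4 + 2 i \sqrt{2}} \left(-8\right) 0 = - 12 \left(- \frac{16}{4 + 2 i \sqrt{2}}\right) 0 = \frac{192}{4 + 2 i \sqrt{2}} \cdot 0 = 0$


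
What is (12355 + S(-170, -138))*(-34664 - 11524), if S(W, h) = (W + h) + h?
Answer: -550052892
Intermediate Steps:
S(W, h) = W + 2*h
(12355 + S(-170, -138))*(-34664 - 11524) = (12355 + (-170 + 2*(-138)))*(-34664 - 11524) = (12355 + (-170 - 276))*(-46188) = (12355 - 446)*(-46188) = 11909*(-46188) = -550052892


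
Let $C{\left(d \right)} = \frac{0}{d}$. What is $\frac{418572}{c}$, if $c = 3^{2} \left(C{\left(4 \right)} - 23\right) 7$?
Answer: $- \frac{6644}{23} \approx -288.87$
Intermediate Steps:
$C{\left(d \right)} = 0$
$c = -1449$ ($c = 3^{2} \left(0 - 23\right) 7 = 9 \left(-23\right) 7 = \left(-207\right) 7 = -1449$)
$\frac{418572}{c} = \frac{418572}{-1449} = 418572 \left(- \frac{1}{1449}\right) = - \frac{6644}{23}$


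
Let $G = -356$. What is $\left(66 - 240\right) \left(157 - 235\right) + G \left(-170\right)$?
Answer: $74092$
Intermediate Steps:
$\left(66 - 240\right) \left(157 - 235\right) + G \left(-170\right) = \left(66 - 240\right) \left(157 - 235\right) - -60520 = \left(-174\right) \left(-78\right) + 60520 = 13572 + 60520 = 74092$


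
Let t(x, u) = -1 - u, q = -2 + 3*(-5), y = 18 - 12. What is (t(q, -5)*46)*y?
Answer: 1104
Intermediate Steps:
y = 6
q = -17 (q = -2 - 15 = -17)
(t(q, -5)*46)*y = ((-1 - 1*(-5))*46)*6 = ((-1 + 5)*46)*6 = (4*46)*6 = 184*6 = 1104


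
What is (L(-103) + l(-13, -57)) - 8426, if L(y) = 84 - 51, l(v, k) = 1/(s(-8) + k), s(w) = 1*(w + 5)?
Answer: -503581/60 ≈ -8393.0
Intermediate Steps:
s(w) = 5 + w (s(w) = 1*(5 + w) = 5 + w)
l(v, k) = 1/(-3 + k) (l(v, k) = 1/((5 - 8) + k) = 1/(-3 + k))
L(y) = 33
(L(-103) + l(-13, -57)) - 8426 = (33 + 1/(-3 - 57)) - 8426 = (33 + 1/(-60)) - 8426 = (33 - 1/60) - 8426 = 1979/60 - 8426 = -503581/60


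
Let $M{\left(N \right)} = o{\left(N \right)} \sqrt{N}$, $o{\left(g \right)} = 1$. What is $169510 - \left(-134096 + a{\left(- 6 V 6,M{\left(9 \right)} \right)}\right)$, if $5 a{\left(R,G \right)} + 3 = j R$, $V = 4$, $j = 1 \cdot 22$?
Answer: $\frac{1521201}{5} \approx 3.0424 \cdot 10^{5}$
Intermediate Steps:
$j = 22$
$M{\left(N \right)} = \sqrt{N}$ ($M{\left(N \right)} = 1 \sqrt{N} = \sqrt{N}$)
$a{\left(R,G \right)} = - \frac{3}{5} + \frac{22 R}{5}$
$169510 - \left(-134096 + a{\left(- 6 V 6,M{\left(9 \right)} \right)}\right) = 169510 - \left(-134096 + \left(- \frac{3}{5} + \frac{22 \left(-6\right) 4 \cdot 6}{5}\right)\right) = 169510 - \left(-134096 + \left(- \frac{3}{5} + \frac{22 \left(\left(-24\right) 6\right)}{5}\right)\right) = 169510 - \left(-134096 + \left(- \frac{3}{5} + \frac{22}{5} \left(-144\right)\right)\right) = 169510 - \left(-134096 - \frac{3171}{5}\right) = 169510 - - \frac{673651}{5} = 169510 + \frac{673651}{5} = \frac{1521201}{5}$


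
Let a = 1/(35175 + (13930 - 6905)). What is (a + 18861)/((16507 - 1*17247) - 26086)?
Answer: -795934201/1132057200 ≈ -0.70309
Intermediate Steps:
a = 1/42200 (a = 1/(35175 + 7025) = 1/42200 ≈ 2.3697e-5)
(a + 18861)/((16507 - 1*17247) - 26086) = (1/42200 + 18861)/((16507 - 1*17247) - 26086) = 795934201/(42200*((16507 - 17247) - 26086)) = 795934201/(42200*(-740 - 26086)) = (795934201/42200)/(-26826) = (795934201/42200)*(-1/26826) = -795934201/1132057200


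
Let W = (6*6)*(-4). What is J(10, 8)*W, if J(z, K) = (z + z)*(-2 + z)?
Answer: -23040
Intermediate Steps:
J(z, K) = 2*z*(-2 + z) (J(z, K) = (2*z)*(-2 + z) = 2*z*(-2 + z))
W = -144 (W = 36*(-4) = -144)
J(10, 8)*W = (2*10*(-2 + 10))*(-144) = (2*10*8)*(-144) = 160*(-144) = -23040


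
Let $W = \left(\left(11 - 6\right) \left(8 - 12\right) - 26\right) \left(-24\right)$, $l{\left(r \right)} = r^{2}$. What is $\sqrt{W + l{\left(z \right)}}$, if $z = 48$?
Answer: $4 \sqrt{213} \approx 58.378$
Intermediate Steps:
$W = 1104$ ($W = \left(5 \left(-4\right) - 26\right) \left(-24\right) = \left(-20 - 26\right) \left(-24\right) = \left(-46\right) \left(-24\right) = 1104$)
$\sqrt{W + l{\left(z \right)}} = \sqrt{1104 + 48^{2}} = \sqrt{1104 + 2304} = \sqrt{3408} = 4 \sqrt{213}$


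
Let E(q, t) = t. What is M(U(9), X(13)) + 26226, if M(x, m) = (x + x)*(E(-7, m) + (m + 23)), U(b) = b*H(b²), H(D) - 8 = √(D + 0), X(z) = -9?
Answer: 27756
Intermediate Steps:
H(D) = 8 + √D (H(D) = 8 + √(D + 0) = 8 + √D)
U(b) = b*(8 + √(b²))
M(x, m) = 2*x*(23 + 2*m) (M(x, m) = (x + x)*(m + (m + 23)) = (2*x)*(m + (23 + m)) = (2*x)*(23 + 2*m) = 2*x*(23 + 2*m))
M(U(9), X(13)) + 26226 = 2*(9*(8 + √(9²)))*(23 + 2*(-9)) + 26226 = 2*(9*(8 + √81))*(23 - 18) + 26226 = 2*(9*(8 + 9))*5 + 26226 = 2*(9*17)*5 + 26226 = 2*153*5 + 26226 = 1530 + 26226 = 27756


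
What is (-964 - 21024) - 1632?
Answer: -23620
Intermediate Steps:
(-964 - 21024) - 1632 = -21988 - 1632 = -23620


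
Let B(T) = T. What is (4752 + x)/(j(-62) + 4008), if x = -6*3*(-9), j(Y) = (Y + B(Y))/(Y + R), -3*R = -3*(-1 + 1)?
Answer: 2457/2005 ≈ 1.2254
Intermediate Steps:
R = 0 (R = -(-1)*(-1 + 1) = -(-1)*0 = -1/3*0 = 0)
j(Y) = 2 (j(Y) = (Y + Y)/(Y + 0) = (2*Y)/Y = 2)
x = 162 (x = -18*(-9) = 162)
(4752 + x)/(j(-62) + 4008) = (4752 + 162)/(2 + 4008) = 4914/4010 = 4914*(1/4010) = 2457/2005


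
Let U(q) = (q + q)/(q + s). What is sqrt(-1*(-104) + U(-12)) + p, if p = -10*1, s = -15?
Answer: -10 + 4*sqrt(59)/3 ≈ 0.24153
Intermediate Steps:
U(q) = 2*q/(-15 + q) (U(q) = (q + q)/(q - 15) = (2*q)/(-15 + q) = 2*q/(-15 + q))
p = -10
sqrt(-1*(-104) + U(-12)) + p = sqrt(-1*(-104) + 2*(-12)/(-15 - 12)) - 10 = sqrt(104 + 2*(-12)/(-27)) - 10 = sqrt(104 + 2*(-12)*(-1/27)) - 10 = sqrt(104 + 8/9) - 10 = sqrt(944/9) - 10 = 4*sqrt(59)/3 - 10 = -10 + 4*sqrt(59)/3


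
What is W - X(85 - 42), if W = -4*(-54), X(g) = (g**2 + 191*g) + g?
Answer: -9889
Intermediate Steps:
X(g) = g**2 + 192*g
W = 216
W - X(85 - 42) = 216 - (85 - 42)*(192 + (85 - 42)) = 216 - 43*(192 + 43) = 216 - 43*235 = 216 - 1*10105 = 216 - 10105 = -9889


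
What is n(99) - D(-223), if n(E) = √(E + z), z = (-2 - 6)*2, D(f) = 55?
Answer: -55 + √83 ≈ -45.890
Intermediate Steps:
z = -16 (z = -8*2 = -16)
n(E) = √(-16 + E) (n(E) = √(E - 16) = √(-16 + E))
n(99) - D(-223) = √(-16 + 99) - 1*55 = √83 - 55 = -55 + √83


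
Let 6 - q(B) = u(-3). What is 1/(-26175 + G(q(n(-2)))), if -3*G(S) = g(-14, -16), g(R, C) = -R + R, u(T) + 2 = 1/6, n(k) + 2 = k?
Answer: -1/26175 ≈ -3.8204e-5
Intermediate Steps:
n(k) = -2 + k
u(T) = -11/6 (u(T) = -2 + 1/6 = -11/6)
q(B) = 47/6 (q(B) = 6 - 1*(-11/6) = 6 + 11/6 = 47/6)
g(R, C) = 0
G(S) = 0 (G(S) = -1/3*0 = 0)
1/(-26175 + G(q(n(-2)))) = 1/(-26175 + 0) = 1/(-26175) = -1/26175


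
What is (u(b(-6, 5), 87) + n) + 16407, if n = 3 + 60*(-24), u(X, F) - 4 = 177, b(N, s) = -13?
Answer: 15151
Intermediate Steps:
u(X, F) = 181 (u(X, F) = 4 + 177 = 181)
n = -1437 (n = 3 - 1440 = -1437)
(u(b(-6, 5), 87) + n) + 16407 = (181 - 1437) + 16407 = -1256 + 16407 = 15151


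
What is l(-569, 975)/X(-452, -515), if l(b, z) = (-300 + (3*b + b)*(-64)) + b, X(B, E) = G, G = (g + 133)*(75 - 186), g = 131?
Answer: -48265/9768 ≈ -4.9411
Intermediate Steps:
G = -29304 (G = (131 + 133)*(75 - 186) = 264*(-111) = -29304)
X(B, E) = -29304
l(b, z) = -300 - 255*b (l(b, z) = (-300 + (4*b)*(-64)) + b = (-300 - 256*b) + b = -300 - 255*b)
l(-569, 975)/X(-452, -515) = (-300 - 255*(-569))/(-29304) = (-300 + 145095)*(-1/29304) = 144795*(-1/29304) = -48265/9768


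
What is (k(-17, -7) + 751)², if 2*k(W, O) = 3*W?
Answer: 2105401/4 ≈ 5.2635e+5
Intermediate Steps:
k(W, O) = 3*W/2 (k(W, O) = (3*W)/2 = 3*W/2)
(k(-17, -7) + 751)² = ((3/2)*(-17) + 751)² = (-51/2 + 751)² = (1451/2)² = 2105401/4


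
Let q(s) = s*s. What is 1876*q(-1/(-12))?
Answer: 469/36 ≈ 13.028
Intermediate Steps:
q(s) = s²
1876*q(-1/(-12)) = 1876*(-1/(-12))² = 1876*(-1*(-1/12))² = 1876*(1/12)² = 1876*(1/144) = 469/36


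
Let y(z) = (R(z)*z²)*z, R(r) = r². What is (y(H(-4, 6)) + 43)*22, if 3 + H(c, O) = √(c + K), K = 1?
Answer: 10450 + 3168*I*√3 ≈ 10450.0 + 5487.1*I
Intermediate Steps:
H(c, O) = -3 + √(1 + c) (H(c, O) = -3 + √(c + 1) = -3 + √(1 + c))
y(z) = z⁵ (y(z) = (z²*z²)*z = z⁴*z = z⁵)
(y(H(-4, 6)) + 43)*22 = ((-3 + √(1 - 4))⁵ + 43)*22 = ((-3 + √(-3))⁵ + 43)*22 = ((-3 + I*√3)⁵ + 43)*22 = (43 + (-3 + I*√3)⁵)*22 = 946 + 22*(-3 + I*√3)⁵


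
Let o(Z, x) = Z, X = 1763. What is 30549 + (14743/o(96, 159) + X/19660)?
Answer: 14486744317/471840 ≈ 30703.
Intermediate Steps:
30549 + (14743/o(96, 159) + X/19660) = 30549 + (14743/96 + 1763/19660) = 30549 + 72504157/471840 = 14486744317/471840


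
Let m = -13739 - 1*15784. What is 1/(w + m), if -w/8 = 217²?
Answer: -1/406235 ≈ -2.4616e-6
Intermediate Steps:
m = -29523 (m = -13739 - 15784 = -29523)
w = -376712 (w = -8*217² = -8*47089 = -376712)
1/(w + m) = 1/(-376712 - 29523) = 1/(-406235) = -1/406235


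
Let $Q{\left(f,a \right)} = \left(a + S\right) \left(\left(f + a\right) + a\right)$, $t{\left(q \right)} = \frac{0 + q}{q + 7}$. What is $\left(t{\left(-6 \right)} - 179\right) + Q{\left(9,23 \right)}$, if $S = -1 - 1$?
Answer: $970$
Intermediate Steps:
$S = -2$ ($S = -1 - 1 = -2$)
$t{\left(q \right)} = \frac{q}{7 + q}$
$Q{\left(f,a \right)} = \left(-2 + a\right) \left(f + 2 a\right)$ ($Q{\left(f,a \right)} = \left(a - 2\right) \left(\left(f + a\right) + a\right) = \left(-2 + a\right) \left(\left(a + f\right) + a\right) = \left(-2 + a\right) \left(f + 2 a\right)$)
$\left(t{\left(-6 \right)} - 179\right) + Q{\left(9,23 \right)} = \left(- \frac{6}{7 - 6} - 179\right) + \left(\left(-4\right) 23 - 18 + 2 \cdot 23^{2} + 23 \cdot 9\right) = \left(- \frac{6}{1} - 179\right) + \left(-92 - 18 + 2 \cdot 529 + 207\right) = \left(\left(-6\right) 1 - 179\right) + \left(-92 - 18 + 1058 + 207\right) = \left(-6 - 179\right) + 1155 = -185 + 1155 = 970$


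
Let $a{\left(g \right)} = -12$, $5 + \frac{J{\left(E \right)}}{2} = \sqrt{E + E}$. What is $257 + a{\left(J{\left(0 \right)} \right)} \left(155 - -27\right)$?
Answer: $-1927$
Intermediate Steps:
$J{\left(E \right)} = -10 + 2 \sqrt{2} \sqrt{E}$ ($J{\left(E \right)} = -10 + 2 \sqrt{E + E} = -10 + 2 \sqrt{2 E} = -10 + 2 \sqrt{2} \sqrt{E}$)
$257 + a{\left(J{\left(0 \right)} \right)} \left(155 - -27\right) = 257 - 12 \left(155 - -27\right) = 257 - 12 \left(155 + 27\right) = 257 - 2184 = -1927$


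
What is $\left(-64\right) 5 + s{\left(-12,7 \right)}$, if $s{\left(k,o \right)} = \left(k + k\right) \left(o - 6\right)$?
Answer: $-344$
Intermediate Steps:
$s{\left(k,o \right)} = 2 k \left(-6 + o\right)$
$\left(-64\right) 5 + s{\left(-12,7 \right)} = \left(-64\right) 5 + 2 \left(-12\right) \left(-6 + 7\right) = -320 + 2 \left(-12\right) 1 = -320 - 24 = -344$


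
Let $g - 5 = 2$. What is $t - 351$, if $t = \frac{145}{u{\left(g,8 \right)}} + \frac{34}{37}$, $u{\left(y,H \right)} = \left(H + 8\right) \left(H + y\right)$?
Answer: $- \frac{620671}{1776} \approx -349.48$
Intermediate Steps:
$g = 7$ ($g = 5 + 2 = 7$)
$u{\left(y,H \right)} = \left(8 + H\right) \left(H + y\right)$
$t = \frac{2705}{1776}$ ($t = \frac{145}{8^{2} + 8 \cdot 8 + 8 \cdot 7 + 8 \cdot 7} + \frac{34}{37} = \frac{145}{64 + 64 + 56 + 56} + 34 \cdot \frac{1}{37} = \frac{145}{240} + \frac{34}{37} = 145 \cdot \frac{1}{240} + \frac{34}{37} = \frac{29}{48} + \frac{34}{37} = \frac{2705}{1776} \approx 1.5231$)
$t - 351 = \frac{2705}{1776} - 351 = - \frac{620671}{1776}$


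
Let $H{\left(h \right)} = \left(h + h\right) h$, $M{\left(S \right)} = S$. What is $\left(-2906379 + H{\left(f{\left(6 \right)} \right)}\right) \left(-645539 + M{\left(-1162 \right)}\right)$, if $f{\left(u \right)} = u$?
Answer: $1879511643207$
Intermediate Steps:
$H{\left(h \right)} = 2 h^{2}$ ($H{\left(h \right)} = 2 h h = 2 h^{2}$)
$\left(-2906379 + H{\left(f{\left(6 \right)} \right)}\right) \left(-645539 + M{\left(-1162 \right)}\right) = \left(-2906379 + 2 \cdot 6^{2}\right) \left(-645539 - 1162\right) = \left(-2906379 + 2 \cdot 36\right) \left(-646701\right) = \left(-2906379 + 72\right) \left(-646701\right) = \left(-2906307\right) \left(-646701\right) = 1879511643207$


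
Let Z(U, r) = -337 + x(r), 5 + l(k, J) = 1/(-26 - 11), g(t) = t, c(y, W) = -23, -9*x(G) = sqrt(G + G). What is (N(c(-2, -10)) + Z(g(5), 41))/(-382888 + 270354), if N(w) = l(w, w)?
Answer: 12655/4163758 + sqrt(82)/1012806 ≈ 0.0030483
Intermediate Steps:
x(G) = -sqrt(2)*sqrt(G)/9 (x(G) = -sqrt(G + G)/9 = -sqrt(2)*sqrt(G)/9)
l(k, J) = -186/37 (l(k, J) = -5 + 1/(-26 - 11) = -5 + 1/(-37) = -5 - 1/37 = -186/37)
Z(U, r) = -337 - sqrt(2)*sqrt(r)/9
N(w) = -186/37
(N(c(-2, -10)) + Z(g(5), 41))/(-382888 + 270354) = (-186/37 + (-337 - sqrt(2)*sqrt(41)/9))/(-382888 + 270354) = (-186/37 + (-337 - sqrt(82)/9))/(-112534) = (-12655/37 - sqrt(82)/9)*(-1/112534) = 12655/4163758 + sqrt(82)/1012806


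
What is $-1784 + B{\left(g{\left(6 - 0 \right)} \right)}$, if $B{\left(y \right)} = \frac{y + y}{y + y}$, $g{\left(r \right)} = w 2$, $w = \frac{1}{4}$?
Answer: $-1783$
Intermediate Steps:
$w = \frac{1}{4} \approx 0.25$
$g{\left(r \right)} = \frac{1}{2}$ ($g{\left(r \right)} = \frac{1}{4} \cdot 2 = \frac{1}{2}$)
$B{\left(y \right)} = 1$ ($B{\left(y \right)} = \frac{2 y}{2 y} = 2 y \frac{1}{2 y} = 1$)
$-1784 + B{\left(g{\left(6 - 0 \right)} \right)} = -1784 + 1 = -1783$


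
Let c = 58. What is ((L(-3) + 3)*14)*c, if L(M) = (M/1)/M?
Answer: 3248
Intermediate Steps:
L(M) = 1 (L(M) = (M*1)/M = M/M = 1)
((L(-3) + 3)*14)*c = ((1 + 3)*14)*58 = (4*14)*58 = 56*58 = 3248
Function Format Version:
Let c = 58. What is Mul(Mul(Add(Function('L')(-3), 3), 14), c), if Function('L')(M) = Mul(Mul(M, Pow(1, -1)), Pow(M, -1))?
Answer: 3248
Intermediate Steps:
Function('L')(M) = 1 (Function('L')(M) = Mul(Mul(M, 1), Pow(M, -1)) = Mul(M, Pow(M, -1)) = 1)
Mul(Mul(Add(Function('L')(-3), 3), 14), c) = Mul(Mul(Add(1, 3), 14), 58) = Mul(Mul(4, 14), 58) = Mul(56, 58) = 3248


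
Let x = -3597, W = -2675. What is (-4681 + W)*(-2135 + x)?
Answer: 42164592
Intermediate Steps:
(-4681 + W)*(-2135 + x) = (-4681 - 2675)*(-2135 - 3597) = -7356*(-5732) = 42164592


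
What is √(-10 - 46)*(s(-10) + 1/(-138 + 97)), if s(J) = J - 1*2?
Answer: -986*I*√14/41 ≈ -89.982*I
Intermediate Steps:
s(J) = -2 + J (s(J) = J - 2 = -2 + J)
√(-10 - 46)*(s(-10) + 1/(-138 + 97)) = √(-10 - 46)*((-2 - 10) + 1/(-138 + 97)) = √(-56)*(-12 + 1/(-41)) = (2*I*√14)*(-12 - 1/41) = (2*I*√14)*(-493/41) = -986*I*√14/41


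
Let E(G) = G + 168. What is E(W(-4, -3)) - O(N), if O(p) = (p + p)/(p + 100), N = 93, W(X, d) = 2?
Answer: 32624/193 ≈ 169.04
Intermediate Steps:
O(p) = 2*p/(100 + p) (O(p) = (2*p)/(100 + p) = 2*p/(100 + p))
E(G) = 168 + G
E(W(-4, -3)) - O(N) = (168 + 2) - 2*93/(100 + 93) = 170 - 2*93/193 = 170 - 1*186/193 = 170 - 186/193 = 32624/193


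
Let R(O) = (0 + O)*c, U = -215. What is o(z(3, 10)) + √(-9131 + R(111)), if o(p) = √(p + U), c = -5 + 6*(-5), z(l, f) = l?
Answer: 2*I*(√53 + √3254) ≈ 128.65*I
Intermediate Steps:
c = -35 (c = -5 - 30 = -35)
R(O) = -35*O (R(O) = (0 + O)*(-35) = O*(-35) = -35*O)
o(p) = √(-215 + p) (o(p) = √(p - 215) = √(-215 + p))
o(z(3, 10)) + √(-9131 + R(111)) = √(-215 + 3) + √(-9131 - 35*111) = √(-212) + √(-9131 - 3885) = 2*I*√53 + √(-13016) = 2*I*√53 + 2*I*√3254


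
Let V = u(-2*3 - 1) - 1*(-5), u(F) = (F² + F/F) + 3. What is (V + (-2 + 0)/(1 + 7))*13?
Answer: 3003/4 ≈ 750.75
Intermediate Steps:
u(F) = 4 + F² (u(F) = (F² + 1) + 3 = (1 + F²) + 3 = 4 + F²)
V = 58 (V = (4 + (-2*3 - 1)²) - 1*(-5) = (4 + (-6 - 1)²) + 5 = (4 + (-7)²) + 5 = (4 + 49) + 5 = 53 + 5 = 58)
(V + (-2 + 0)/(1 + 7))*13 = (58 + (-2 + 0)/(1 + 7))*13 = (58 - 2/8)*13 = (58 - 2*⅛)*13 = (58 - ¼)*13 = (231/4)*13 = 3003/4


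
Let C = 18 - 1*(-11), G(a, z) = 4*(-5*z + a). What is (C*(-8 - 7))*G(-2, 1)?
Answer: 12180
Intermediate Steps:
G(a, z) = -20*z + 4*a (G(a, z) = 4*(a - 5*z) = -20*z + 4*a)
C = 29 (C = 18 + 11 = 29)
(C*(-8 - 7))*G(-2, 1) = (29*(-8 - 7))*(-20*1 + 4*(-2)) = (29*(-15))*(-20 - 8) = -435*(-28) = 12180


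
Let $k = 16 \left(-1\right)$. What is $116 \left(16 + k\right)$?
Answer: $0$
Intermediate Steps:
$k = -16$
$116 \left(16 + k\right) = 116 \left(16 - 16\right) = 116 \cdot 0 = 0$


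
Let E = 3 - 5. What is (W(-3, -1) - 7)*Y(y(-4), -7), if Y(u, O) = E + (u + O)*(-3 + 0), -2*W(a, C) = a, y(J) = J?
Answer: -341/2 ≈ -170.50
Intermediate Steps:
E = -2
W(a, C) = -a/2
Y(u, O) = -2 - 3*O - 3*u (Y(u, O) = -2 + (u + O)*(-3 + 0) = -2 + (O + u)*(-3) = -2 + (-3*O - 3*u) = -2 - 3*O - 3*u)
(W(-3, -1) - 7)*Y(y(-4), -7) = (-½*(-3) - 7)*(-2 - 3*(-7) - 3*(-4)) = (3/2 - 7)*(-2 + 21 + 12) = -11/2*31 = -341/2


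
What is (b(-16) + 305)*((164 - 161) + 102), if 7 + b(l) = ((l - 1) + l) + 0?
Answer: 27825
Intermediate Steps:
b(l) = -8 + 2*l (b(l) = -7 + (((l - 1) + l) + 0) = -7 + (((-1 + l) + l) + 0) = -7 + ((-1 + 2*l) + 0) = -7 + (-1 + 2*l) = -8 + 2*l)
(b(-16) + 305)*((164 - 161) + 102) = ((-8 + 2*(-16)) + 305)*((164 - 161) + 102) = ((-8 - 32) + 305)*(3 + 102) = (-40 + 305)*105 = 265*105 = 27825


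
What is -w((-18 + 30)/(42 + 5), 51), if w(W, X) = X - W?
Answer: -2385/47 ≈ -50.745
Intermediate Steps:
-w((-18 + 30)/(42 + 5), 51) = -(51 - (-18 + 30)/(42 + 5)) = -(51 - 12/47) = -1*2385/47 = -2385/47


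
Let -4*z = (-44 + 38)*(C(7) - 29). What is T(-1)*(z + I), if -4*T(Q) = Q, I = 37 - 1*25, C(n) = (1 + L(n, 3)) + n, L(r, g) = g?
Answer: -15/4 ≈ -3.7500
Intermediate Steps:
C(n) = 4 + n (C(n) = (1 + 3) + n = 4 + n)
I = 12 (I = 37 - 25 = 12)
z = -27 (z = -(-44 + 38)*((4 + 7) - 29)/4 = -(-3)*(11 - 29)/2 = -(-3)*(-18)/2 = -¼*108 = -27)
T(Q) = -Q/4
T(-1)*(z + I) = (-¼*(-1))*(-27 + 12) = (¼)*(-15) = -15/4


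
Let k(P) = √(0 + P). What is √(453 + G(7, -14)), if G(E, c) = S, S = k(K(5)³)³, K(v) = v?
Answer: √(453 + 625*√5) ≈ 43.018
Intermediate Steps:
k(P) = √P
S = 625*√5 (S = (√(5³))³ = (√125)³ = (5*√5)³ = 625*√5 ≈ 1397.5)
G(E, c) = 625*√5
√(453 + G(7, -14)) = √(453 + 625*√5)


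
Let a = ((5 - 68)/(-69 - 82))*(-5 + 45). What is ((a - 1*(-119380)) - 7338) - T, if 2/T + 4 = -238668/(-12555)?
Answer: 3519535111/31408 ≈ 1.1206e+5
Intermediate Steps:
T = 4185/31408 (T = 2/(-4 - 238668/(-12555)) = 2/(-4 - 238668*(-1/12555)) = 2/(-4 + 79556/4185) = 2/(62816/4185) = 2*(4185/62816) = 4185/31408 ≈ 0.13325)
a = 2520/151 (a = -63/(-151)*40 = -63*(-1/151)*40 = (63/151)*40 = 2520/151 ≈ 16.689)
((a - 1*(-119380)) - 7338) - T = ((2520/151 - 1*(-119380)) - 7338) - 1*4185/31408 = ((2520/151 + 119380) - 7338) - 4185/31408 = (18028900/151 - 7338) - 4185/31408 = 16920862/151 - 4185/31408 = 3519535111/31408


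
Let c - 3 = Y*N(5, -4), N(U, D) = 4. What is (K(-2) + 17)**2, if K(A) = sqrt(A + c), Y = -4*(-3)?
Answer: 576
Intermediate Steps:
Y = 12
c = 51 (c = 3 + 12*4 = 3 + 48 = 51)
K(A) = sqrt(51 + A) (K(A) = sqrt(A + 51) = sqrt(51 + A))
(K(-2) + 17)**2 = (sqrt(51 - 2) + 17)**2 = (sqrt(49) + 17)**2 = (7 + 17)**2 = 24**2 = 576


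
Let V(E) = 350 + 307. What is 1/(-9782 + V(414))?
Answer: -1/9125 ≈ -0.00010959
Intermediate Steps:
V(E) = 657
1/(-9782 + V(414)) = 1/(-9782 + 657) = 1/(-9125) = -1/9125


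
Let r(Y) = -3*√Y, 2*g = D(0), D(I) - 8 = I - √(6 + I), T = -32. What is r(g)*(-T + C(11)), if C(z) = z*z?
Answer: -459*√(16 - 2*√6)/2 ≈ -764.65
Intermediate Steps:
D(I) = 8 + I - √(6 + I) (D(I) = 8 + (I - √(6 + I)) = 8 + I - √(6 + I))
C(z) = z²
g = 4 - √6/2 (g = (8 + 0 - √(6 + 0))/2 = (8 + 0 - √6)/2 = (8 - √6)/2 = 4 - √6/2 ≈ 2.7753)
r(g)*(-T + C(11)) = (-3*√(4 - √6/2))*(-1*(-32) + 11²) = (-3*√(4 - √6/2))*(32 + 121) = -3*√(4 - √6/2)*153 = -459*√(4 - √6/2)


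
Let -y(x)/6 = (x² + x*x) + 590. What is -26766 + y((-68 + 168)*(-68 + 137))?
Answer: -571350306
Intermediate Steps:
y(x) = -3540 - 12*x² (y(x) = -6*((x² + x*x) + 590) = -6*((x² + x²) + 590) = -6*(2*x² + 590) = -6*(590 + 2*x²) = -3540 - 12*x²)
-26766 + y((-68 + 168)*(-68 + 137)) = -26766 + (-3540 - 12*(-68 + 137)²*(-68 + 168)²) = -26766 + (-3540 - 12*(100*69)²) = -26766 + (-3540 - 12*6900²) = -26766 + (-3540 - 12*47610000) = -26766 + (-3540 - 571320000) = -26766 - 571323540 = -571350306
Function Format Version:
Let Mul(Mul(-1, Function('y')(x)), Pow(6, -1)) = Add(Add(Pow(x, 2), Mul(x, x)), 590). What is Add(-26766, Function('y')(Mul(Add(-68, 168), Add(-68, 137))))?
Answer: -571350306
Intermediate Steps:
Function('y')(x) = Add(-3540, Mul(-12, Pow(x, 2))) (Function('y')(x) = Mul(-6, Add(Add(Pow(x, 2), Mul(x, x)), 590)) = Mul(-6, Add(Add(Pow(x, 2), Pow(x, 2)), 590)) = Mul(-6, Add(Mul(2, Pow(x, 2)), 590)) = Mul(-6, Add(590, Mul(2, Pow(x, 2)))) = Add(-3540, Mul(-12, Pow(x, 2))))
Add(-26766, Function('y')(Mul(Add(-68, 168), Add(-68, 137)))) = Add(-26766, Add(-3540, Mul(-12, Pow(Mul(Add(-68, 168), Add(-68, 137)), 2)))) = Add(-26766, Add(-3540, Mul(-12, Pow(Mul(100, 69), 2)))) = Add(-26766, Add(-3540, Mul(-12, Pow(6900, 2)))) = Add(-26766, Add(-3540, Mul(-12, 47610000))) = Add(-26766, Add(-3540, -571320000)) = Add(-26766, -571323540) = -571350306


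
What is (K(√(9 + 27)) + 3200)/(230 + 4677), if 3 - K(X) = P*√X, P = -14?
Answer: 3203/4907 + 2*√6/701 ≈ 0.65973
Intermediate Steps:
K(X) = 3 + 14*√X (K(X) = 3 - (-14)*√X = 3 + 14*√X)
(K(√(9 + 27)) + 3200)/(230 + 4677) = ((3 + 14*√(√(9 + 27))) + 3200)/(230 + 4677) = ((3 + 14*√(√36)) + 3200)/4907 = ((3 + 14*√6) + 3200)*(1/4907) = (3203 + 14*√6)*(1/4907) = 3203/4907 + 2*√6/701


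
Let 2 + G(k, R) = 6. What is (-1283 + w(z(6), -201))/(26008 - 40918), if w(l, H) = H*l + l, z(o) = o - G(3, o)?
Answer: 561/4970 ≈ 0.11288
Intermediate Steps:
G(k, R) = 4 (G(k, R) = -2 + 6 = 4)
z(o) = -4 + o (z(o) = o - 1*4 = o - 4 = -4 + o)
w(l, H) = l + H*l
(-1283 + w(z(6), -201))/(26008 - 40918) = (-1283 + (-4 + 6)*(1 - 201))/(26008 - 40918) = (-1283 + 2*(-200))/(-14910) = (-1283 - 400)*(-1/14910) = -1683*(-1/14910) = 561/4970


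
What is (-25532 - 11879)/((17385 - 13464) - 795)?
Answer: -37411/3126 ≈ -11.968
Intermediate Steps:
(-25532 - 11879)/((17385 - 13464) - 795) = -37411/(3921 - 795) = -37411/3126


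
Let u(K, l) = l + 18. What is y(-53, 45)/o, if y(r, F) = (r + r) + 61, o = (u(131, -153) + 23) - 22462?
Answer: 45/22574 ≈ 0.0019934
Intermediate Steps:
u(K, l) = 18 + l
o = -22574 (o = ((18 - 153) + 23) - 22462 = (-135 + 23) - 22462 = -112 - 22462 = -22574)
y(r, F) = 61 + 2*r (y(r, F) = 2*r + 61 = 61 + 2*r)
y(-53, 45)/o = (61 + 2*(-53))/(-22574) = (61 - 106)*(-1/22574) = -45*(-1/22574) = 45/22574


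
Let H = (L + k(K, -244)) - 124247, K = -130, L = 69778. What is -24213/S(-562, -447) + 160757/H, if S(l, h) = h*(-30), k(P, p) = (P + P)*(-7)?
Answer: -1143513869/235341030 ≈ -4.8590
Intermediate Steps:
k(P, p) = -14*P (k(P, p) = (2*P)*(-7) = -14*P)
H = -52649 (H = (69778 - 14*(-130)) - 124247 = (69778 + 1820) - 124247 = 71598 - 124247 = -52649)
S(l, h) = -30*h
-24213/S(-562, -447) + 160757/H = -24213/((-30*(-447))) + 160757/(-52649) = -24213/13410 + 160757*(-1/52649) = -24213*1/13410 - 160757/52649 = -8071/4470 - 160757/52649 = -1143513869/235341030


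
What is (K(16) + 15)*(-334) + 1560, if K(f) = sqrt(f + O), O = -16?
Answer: -3450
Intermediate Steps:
K(f) = sqrt(-16 + f) (K(f) = sqrt(f - 16) = sqrt(-16 + f))
(K(16) + 15)*(-334) + 1560 = (sqrt(-16 + 16) + 15)*(-334) + 1560 = (sqrt(0) + 15)*(-334) + 1560 = (0 + 15)*(-334) + 1560 = 15*(-334) + 1560 = -5010 + 1560 = -3450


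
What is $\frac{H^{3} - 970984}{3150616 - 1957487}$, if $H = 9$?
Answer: $- \frac{970255}{1193129} \approx -0.8132$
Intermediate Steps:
$\frac{H^{3} - 970984}{3150616 - 1957487} = \frac{9^{3} - 970984}{3150616 - 1957487} = \frac{729 - 970984}{1193129} = \left(-970255\right) \frac{1}{1193129} = - \frac{970255}{1193129}$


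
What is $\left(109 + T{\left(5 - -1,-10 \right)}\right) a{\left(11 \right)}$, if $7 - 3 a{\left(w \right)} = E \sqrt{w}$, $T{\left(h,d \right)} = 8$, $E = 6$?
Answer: $273 - 234 \sqrt{11} \approx -503.09$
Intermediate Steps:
$a{\left(w \right)} = \frac{7}{3} - 2 \sqrt{w}$ ($a{\left(w \right)} = \frac{7}{3} - \frac{6 \sqrt{w}}{3} = \frac{7}{3} - 2 \sqrt{w}$)
$\left(109 + T{\left(5 - -1,-10 \right)}\right) a{\left(11 \right)} = \left(109 + 8\right) \left(\frac{7}{3} - 2 \sqrt{11}\right) = 117 \left(\frac{7}{3} - 2 \sqrt{11}\right) = 273 - 234 \sqrt{11}$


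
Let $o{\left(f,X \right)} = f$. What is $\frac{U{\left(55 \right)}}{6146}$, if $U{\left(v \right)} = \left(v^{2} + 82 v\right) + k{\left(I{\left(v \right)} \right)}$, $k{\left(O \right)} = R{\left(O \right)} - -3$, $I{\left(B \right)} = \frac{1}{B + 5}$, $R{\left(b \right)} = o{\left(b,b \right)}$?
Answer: $\frac{452281}{368760} \approx 1.2265$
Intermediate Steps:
$R{\left(b \right)} = b$
$I{\left(B \right)} = \frac{1}{5 + B}$
$k{\left(O \right)} = 3 + O$ ($k{\left(O \right)} = O - -3 = O + 3 = 3 + O$)
$U{\left(v \right)} = 3 + v^{2} + \frac{1}{5 + v} + 82 v$ ($U{\left(v \right)} = \left(v^{2} + 82 v\right) + \left(3 + \frac{1}{5 + v}\right) = 3 + v^{2} + \frac{1}{5 + v} + 82 v$)
$\frac{U{\left(55 \right)}}{6146} = \frac{\frac{1}{5 + 55} \left(1 + \left(5 + 55\right) \left(3 + 55^{2} + 82 \cdot 55\right)\right)}{6146} = \frac{1 + 60 \left(3 + 3025 + 4510\right)}{60} \cdot \frac{1}{6146} = \frac{1 + 60 \cdot 7538}{60} \cdot \frac{1}{6146} = \frac{1 + 452280}{60} \cdot \frac{1}{6146} = \frac{1}{60} \cdot 452281 \cdot \frac{1}{6146} = \frac{452281}{60} \cdot \frac{1}{6146} = \frac{452281}{368760}$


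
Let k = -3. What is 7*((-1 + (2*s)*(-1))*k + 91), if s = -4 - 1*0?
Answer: 490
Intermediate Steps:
s = -4 (s = -4 + 0 = -4)
7*((-1 + (2*s)*(-1))*k + 91) = 7*((-1 + (2*(-4))*(-1))*(-3) + 91) = 7*((-1 - 8*(-1))*(-3) + 91) = 7*((-1 + 8)*(-3) + 91) = 7*(7*(-3) + 91) = 7*(-21 + 91) = 7*70 = 490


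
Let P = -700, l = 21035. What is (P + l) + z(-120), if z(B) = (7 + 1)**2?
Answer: 20399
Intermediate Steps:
z(B) = 64 (z(B) = 8**2 = 64)
(P + l) + z(-120) = (-700 + 21035) + 64 = 20335 + 64 = 20399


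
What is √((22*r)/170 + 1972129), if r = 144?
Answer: √14248766665/85 ≈ 1404.3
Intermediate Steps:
√((22*r)/170 + 1972129) = √((22*144)/170 + 1972129) = √(3168*(1/170) + 1972129) = √(1584/85 + 1972129) = √(167632549/85) = √14248766665/85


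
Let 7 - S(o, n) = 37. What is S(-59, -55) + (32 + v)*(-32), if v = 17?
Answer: -1598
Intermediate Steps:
S(o, n) = -30 (S(o, n) = 7 - 1*37 = 7 - 37 = -30)
S(-59, -55) + (32 + v)*(-32) = -30 + (32 + 17)*(-32) = -30 + 49*(-32) = -30 - 1568 = -1598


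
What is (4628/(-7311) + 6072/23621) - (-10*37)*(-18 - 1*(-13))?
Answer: -13893357302/7508397 ≈ -1850.4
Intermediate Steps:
(4628/(-7311) + 6072/23621) - (-10*37)*(-18 - 1*(-13)) = (4628*(-1/7311) + 6072*(1/23621)) - (-370)*(-18 + 13) = (-4628/7311 + 264/1027) - (-370)*(-5) = -2822852/7508397 - 1*1850 = -2822852/7508397 - 1850 = -13893357302/7508397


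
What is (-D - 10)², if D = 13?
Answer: 529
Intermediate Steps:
(-D - 10)² = (-1*13 - 10)² = (-13 - 10)² = (-23)² = 529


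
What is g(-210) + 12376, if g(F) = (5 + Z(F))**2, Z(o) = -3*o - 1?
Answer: 414332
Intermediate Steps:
Z(o) = -1 - 3*o
g(F) = (4 - 3*F)**2 (g(F) = (5 + (-1 - 3*F))**2 = (4 - 3*F)**2)
g(-210) + 12376 = (-4 + 3*(-210))**2 + 12376 = (-4 - 630)**2 + 12376 = (-634)**2 + 12376 = 401956 + 12376 = 414332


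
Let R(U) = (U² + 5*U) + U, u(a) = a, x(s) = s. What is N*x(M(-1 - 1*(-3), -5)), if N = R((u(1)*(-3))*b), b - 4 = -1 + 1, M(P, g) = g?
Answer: -360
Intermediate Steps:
b = 4 (b = 4 + (-1 + 1) = 4 + 0 = 4)
R(U) = U² + 6*U
N = 72 (N = ((1*(-3))*4)*(6 + (1*(-3))*4) = (-3*4)*(6 - 3*4) = -12*(6 - 12) = -12*(-6) = 72)
N*x(M(-1 - 1*(-3), -5)) = 72*(-5) = -360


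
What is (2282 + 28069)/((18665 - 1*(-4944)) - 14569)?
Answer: 30351/9040 ≈ 3.3574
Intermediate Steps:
(2282 + 28069)/((18665 - 1*(-4944)) - 14569) = 30351/((18665 + 4944) - 14569) = 30351/(23609 - 14569) = 30351/9040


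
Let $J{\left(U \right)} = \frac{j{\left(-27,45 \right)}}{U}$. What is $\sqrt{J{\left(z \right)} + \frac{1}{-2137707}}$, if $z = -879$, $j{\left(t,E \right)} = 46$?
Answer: $\frac{i \sqrt{18852830301253}}{18980247} \approx 0.22876 i$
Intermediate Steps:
$J{\left(U \right)} = \frac{46}{U}$
$\sqrt{J{\left(z \right)} + \frac{1}{-2137707}} = \sqrt{\frac{46}{-879} + \frac{1}{-2137707}} = \sqrt{46 \left(- \frac{1}{879}\right) - \frac{1}{2137707}} = \sqrt{- \frac{46}{879} - \frac{1}{2137707}} = \sqrt{- \frac{32778467}{626348151}} = \frac{i \sqrt{18852830301253}}{18980247}$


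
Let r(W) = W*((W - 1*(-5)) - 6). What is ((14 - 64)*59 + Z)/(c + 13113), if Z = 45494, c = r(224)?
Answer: 42544/63065 ≈ 0.67461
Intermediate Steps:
r(W) = W*(-1 + W) (r(W) = W*((W + 5) - 6) = W*((5 + W) - 6) = W*(-1 + W))
c = 49952 (c = 224*(-1 + 224) = 224*223 = 49952)
((14 - 64)*59 + Z)/(c + 13113) = ((14 - 64)*59 + 45494)/(49952 + 13113) = (-50*59 + 45494)/63065 = (-2950 + 45494)*(1/63065) = 42544*(1/63065) = 42544/63065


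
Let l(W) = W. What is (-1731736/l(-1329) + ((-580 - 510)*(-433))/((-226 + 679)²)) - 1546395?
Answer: -140460372978547/90907587 ≈ -1.5451e+6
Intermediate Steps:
(-1731736/l(-1329) + ((-580 - 510)*(-433))/((-226 + 679)²)) - 1546395 = (-1731736/(-1329) + ((-580 - 510)*(-433))/((-226 + 679)²)) - 1546395 = (-1731736*(-1/1329) + (-1090*(-433))/(453²)) - 1546395 = (1731736/1329 + 471970/205209) - 1546395 = 118665020318/90907587 - 1546395 = -140460372978547/90907587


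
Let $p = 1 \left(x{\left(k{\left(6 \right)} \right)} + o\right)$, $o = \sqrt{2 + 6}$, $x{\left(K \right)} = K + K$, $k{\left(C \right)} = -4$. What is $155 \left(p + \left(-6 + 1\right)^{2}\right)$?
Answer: $2635 + 310 \sqrt{2} \approx 3073.4$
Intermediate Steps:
$x{\left(K \right)} = 2 K$
$o = 2 \sqrt{2}$ ($o = \sqrt{8} = 2 \sqrt{2} \approx 2.8284$)
$p = -8 + 2 \sqrt{2}$ ($p = 1 \left(2 \left(-4\right) + 2 \sqrt{2}\right) = 1 \left(-8 + 2 \sqrt{2}\right) = -8 + 2 \sqrt{2} \approx -5.1716$)
$155 \left(p + \left(-6 + 1\right)^{2}\right) = 155 \left(\left(-8 + 2 \sqrt{2}\right) + \left(-6 + 1\right)^{2}\right) = 155 \left(\left(-8 + 2 \sqrt{2}\right) + \left(-5\right)^{2}\right) = 155 \left(\left(-8 + 2 \sqrt{2}\right) + 25\right) = 155 \left(17 + 2 \sqrt{2}\right) = 2635 + 310 \sqrt{2}$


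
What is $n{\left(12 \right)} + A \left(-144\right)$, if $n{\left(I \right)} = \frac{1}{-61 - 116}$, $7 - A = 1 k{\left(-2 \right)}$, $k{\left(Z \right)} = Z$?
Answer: $- \frac{229393}{177} \approx -1296.0$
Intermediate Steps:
$A = 9$ ($A = 7 - 1 \left(-2\right) = 7 - -2 = 7 + 2 = 9$)
$n{\left(I \right)} = - \frac{1}{177}$ ($n{\left(I \right)} = \frac{1}{-177} = - \frac{1}{177}$)
$n{\left(12 \right)} + A \left(-144\right) = - \frac{1}{177} + 9 \left(-144\right) = - \frac{1}{177} - 1296 = - \frac{229393}{177}$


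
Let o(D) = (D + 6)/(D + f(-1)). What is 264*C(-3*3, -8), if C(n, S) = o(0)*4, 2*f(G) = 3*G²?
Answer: 4224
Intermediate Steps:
f(G) = 3*G²/2 (f(G) = (3*G²)/2 = 3*G²/2)
o(D) = (6 + D)/(3/2 + D) (o(D) = (D + 6)/(D + (3/2)*(-1)²) = (6 + D)/(D + (3/2)*1) = (6 + D)/(D + 3/2) = (6 + D)/(3/2 + D))
C(n, S) = 16 (C(n, S) = (2*(6 + 0)/(3 + 2*0))*4 = (2*6/(3 + 0))*4 = (2*6/3)*4 = (2*(⅓)*6)*4 = 4*4 = 16)
264*C(-3*3, -8) = 264*16 = 4224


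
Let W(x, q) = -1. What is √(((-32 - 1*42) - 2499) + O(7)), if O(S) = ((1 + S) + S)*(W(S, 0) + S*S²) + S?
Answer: 2*√641 ≈ 50.636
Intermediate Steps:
O(S) = S + (1 + 2*S)*(-1 + S³) (O(S) = ((1 + S) + S)*(-1 + S*S²) + S = (1 + 2*S)*(-1 + S³) + S = S + (1 + 2*S)*(-1 + S³))
√(((-32 - 1*42) - 2499) + O(7)) = √(((-32 - 1*42) - 2499) + (-1 + 7³ - 1*7 + 2*7⁴)) = √(((-32 - 42) - 2499) + (-1 + 343 - 7 + 2*2401)) = √((-74 - 2499) + (-1 + 343 - 7 + 4802)) = √(-2573 + 5137) = √2564 = 2*√641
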